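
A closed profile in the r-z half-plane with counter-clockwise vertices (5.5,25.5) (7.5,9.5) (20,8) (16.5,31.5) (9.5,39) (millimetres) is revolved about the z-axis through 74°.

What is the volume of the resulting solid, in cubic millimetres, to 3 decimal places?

Volume = 4770.478 mm³

Profile (r,z), 5 vertices: (5.5,25.5) (7.5,9.5) (20,8) (16.5,31.5) (9.5,39)
edge 0: (5.5,25.5)→(7.5,9.5)  cross = 5.5·9.5 − 7.5·25.5 = -139.0000; (r_i+r_j)·cross = 13·-139.0000 = -1807.0000
edge 1: (7.5,9.5)→(20,8)  cross = 7.5·8 − 20·9.5 = -130.0000; (r_i+r_j)·cross = 27.5·-130.0000 = -3575.0000
edge 2: (20,8)→(16.5,31.5)  cross = 20·31.5 − 16.5·8 = 498.0000; (r_i+r_j)·cross = 36.5·498.0000 = 18177.0000
edge 3: (16.5,31.5)→(9.5,39)  cross = 16.5·39 − 9.5·31.5 = 344.2500; (r_i+r_j)·cross = 26·344.2500 = 8950.5000
edge 4: (9.5,39)→(5.5,25.5)  cross = 9.5·25.5 − 5.5·39 = 27.7500; (r_i+r_j)·cross = 15·27.7500 = 416.2500
Σcross = 601.0000 → A = |Σcross|/2 = 300.5000 mm²
Σ(r_i+r_j)·cross = 22161.7500 → first moment M = |Σ|/6 = 3693.6250
R_c = M/A = 3693.6250/300.5000 = 12.2916 mm
θ = 74° = 1.291544 rad
V = θ·R_c·A = 1.291544·12.2916·300.5000 = 4770.478 mm³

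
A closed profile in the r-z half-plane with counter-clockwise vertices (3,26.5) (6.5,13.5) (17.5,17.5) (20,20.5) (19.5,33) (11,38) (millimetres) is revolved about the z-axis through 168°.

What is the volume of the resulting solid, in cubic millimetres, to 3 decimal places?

Volume = 9984.165 mm³

Profile (r,z), 6 vertices: (3,26.5) (6.5,13.5) (17.5,17.5) (20,20.5) (19.5,33) (11,38)
edge 0: (3,26.5)→(6.5,13.5)  cross = 3·13.5 − 6.5·26.5 = -131.7500; (r_i+r_j)·cross = 9.5·-131.7500 = -1251.6250
edge 1: (6.5,13.5)→(17.5,17.5)  cross = 6.5·17.5 − 17.5·13.5 = -122.5000; (r_i+r_j)·cross = 24·-122.5000 = -2940.0000
edge 2: (17.5,17.5)→(20,20.5)  cross = 17.5·20.5 − 20·17.5 = 8.7500; (r_i+r_j)·cross = 37.5·8.7500 = 328.1250
edge 3: (20,20.5)→(19.5,33)  cross = 20·33 − 19.5·20.5 = 260.2500; (r_i+r_j)·cross = 39.5·260.2500 = 10279.8750
edge 4: (19.5,33)→(11,38)  cross = 19.5·38 − 11·33 = 378.0000; (r_i+r_j)·cross = 30.5·378.0000 = 11529.0000
edge 5: (11,38)→(3,26.5)  cross = 11·26.5 − 3·38 = 177.5000; (r_i+r_j)·cross = 14·177.5000 = 2485.0000
Σcross = 570.2500 → A = |Σcross|/2 = 285.1250 mm²
Σ(r_i+r_j)·cross = 20430.3750 → first moment M = |Σ|/6 = 3405.0625
R_c = M/A = 3405.0625/285.1250 = 11.9423 mm
θ = 168° = 2.932153 rad
V = θ·R_c·A = 2.932153·11.9423·285.1250 = 9984.165 mm³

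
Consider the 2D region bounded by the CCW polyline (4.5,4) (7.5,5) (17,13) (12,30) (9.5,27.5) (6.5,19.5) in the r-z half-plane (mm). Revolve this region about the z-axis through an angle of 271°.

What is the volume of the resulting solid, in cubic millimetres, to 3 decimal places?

Profile (r,z), 6 vertices: (4.5,4) (7.5,5) (17,13) (12,30) (9.5,27.5) (6.5,19.5)
edge 0: (4.5,4)→(7.5,5)  cross = 4.5·5 − 7.5·4 = -7.5000; (r_i+r_j)·cross = 12·-7.5000 = -90.0000
edge 1: (7.5,5)→(17,13)  cross = 7.5·13 − 17·5 = 12.5000; (r_i+r_j)·cross = 24.5·12.5000 = 306.2500
edge 2: (17,13)→(12,30)  cross = 17·30 − 12·13 = 354.0000; (r_i+r_j)·cross = 29·354.0000 = 10266.0000
edge 3: (12,30)→(9.5,27.5)  cross = 12·27.5 − 9.5·30 = 45.0000; (r_i+r_j)·cross = 21.5·45.0000 = 967.5000
edge 4: (9.5,27.5)→(6.5,19.5)  cross = 9.5·19.5 − 6.5·27.5 = 6.5000; (r_i+r_j)·cross = 16·6.5000 = 104.0000
edge 5: (6.5,19.5)→(4.5,4)  cross = 6.5·4 − 4.5·19.5 = -61.7500; (r_i+r_j)·cross = 11·-61.7500 = -679.2500
Σcross = 348.7500 → A = |Σcross|/2 = 174.3750 mm²
Σ(r_i+r_j)·cross = 10874.5000 → first moment M = |Σ|/6 = 1812.4167
R_c = M/A = 1812.4167/174.3750 = 10.3938 mm
θ = 271° = 4.729842 rad
V = θ·R_c·A = 4.729842·10.3938·174.3750 = 8572.445 mm³

Volume = 8572.445 mm³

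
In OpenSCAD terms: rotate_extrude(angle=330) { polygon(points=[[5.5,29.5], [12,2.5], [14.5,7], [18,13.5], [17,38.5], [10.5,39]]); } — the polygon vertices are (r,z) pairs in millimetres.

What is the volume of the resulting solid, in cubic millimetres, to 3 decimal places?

Profile (r,z), 6 vertices: (5.5,29.5) (12,2.5) (14.5,7) (18,13.5) (17,38.5) (10.5,39)
edge 0: (5.5,29.5)→(12,2.5)  cross = 5.5·2.5 − 12·29.5 = -340.2500; (r_i+r_j)·cross = 17.5·-340.2500 = -5954.3750
edge 1: (12,2.5)→(14.5,7)  cross = 12·7 − 14.5·2.5 = 47.7500; (r_i+r_j)·cross = 26.5·47.7500 = 1265.3750
edge 2: (14.5,7)→(18,13.5)  cross = 14.5·13.5 − 18·7 = 69.7500; (r_i+r_j)·cross = 32.5·69.7500 = 2266.8750
edge 3: (18,13.5)→(17,38.5)  cross = 18·38.5 − 17·13.5 = 463.5000; (r_i+r_j)·cross = 35·463.5000 = 16222.5000
edge 4: (17,38.5)→(10.5,39)  cross = 17·39 − 10.5·38.5 = 258.7500; (r_i+r_j)·cross = 27.5·258.7500 = 7115.6250
edge 5: (10.5,39)→(5.5,29.5)  cross = 10.5·29.5 − 5.5·39 = 95.2500; (r_i+r_j)·cross = 16·95.2500 = 1524.0000
Σcross = 594.7500 → A = |Σcross|/2 = 297.3750 mm²
Σ(r_i+r_j)·cross = 22440.0000 → first moment M = |Σ|/6 = 3740.0000
R_c = M/A = 3740.0000/297.3750 = 12.5767 mm
θ = 330° = 5.759587 rad
V = θ·R_c·A = 5.759587·12.5767·297.3750 = 21540.854 mm³

Volume = 21540.854 mm³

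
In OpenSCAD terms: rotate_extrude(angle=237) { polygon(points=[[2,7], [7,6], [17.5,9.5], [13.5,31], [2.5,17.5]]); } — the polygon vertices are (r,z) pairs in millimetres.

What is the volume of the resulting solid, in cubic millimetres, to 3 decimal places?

Profile (r,z), 5 vertices: (2,7) (7,6) (17.5,9.5) (13.5,31) (2.5,17.5)
edge 0: (2,7)→(7,6)  cross = 2·6 − 7·7 = -37.0000; (r_i+r_j)·cross = 9·-37.0000 = -333.0000
edge 1: (7,6)→(17.5,9.5)  cross = 7·9.5 − 17.5·6 = -38.5000; (r_i+r_j)·cross = 24.5·-38.5000 = -943.2500
edge 2: (17.5,9.5)→(13.5,31)  cross = 17.5·31 − 13.5·9.5 = 414.2500; (r_i+r_j)·cross = 31·414.2500 = 12841.7500
edge 3: (13.5,31)→(2.5,17.5)  cross = 13.5·17.5 − 2.5·31 = 158.7500; (r_i+r_j)·cross = 16·158.7500 = 2540.0000
edge 4: (2.5,17.5)→(2,7)  cross = 2.5·7 − 2·17.5 = -17.5000; (r_i+r_j)·cross = 4.5·-17.5000 = -78.7500
Σcross = 480.0000 → A = |Σcross|/2 = 240.0000 mm²
Σ(r_i+r_j)·cross = 14026.7500 → first moment M = |Σ|/6 = 2337.7917
R_c = M/A = 2337.7917/240.0000 = 9.7408 mm
θ = 237° = 4.136430 rad
V = θ·R_c·A = 4.136430·9.7408·240.0000 = 9670.112 mm³

Volume = 9670.112 mm³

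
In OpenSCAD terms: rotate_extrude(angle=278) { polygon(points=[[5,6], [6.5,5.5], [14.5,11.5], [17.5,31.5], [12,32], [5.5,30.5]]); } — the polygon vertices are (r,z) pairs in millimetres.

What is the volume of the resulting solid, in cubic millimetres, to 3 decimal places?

Profile (r,z), 6 vertices: (5,6) (6.5,5.5) (14.5,11.5) (17.5,31.5) (12,32) (5.5,30.5)
edge 0: (5,6)→(6.5,5.5)  cross = 5·5.5 − 6.5·6 = -11.5000; (r_i+r_j)·cross = 11.5·-11.5000 = -132.2500
edge 1: (6.5,5.5)→(14.5,11.5)  cross = 6.5·11.5 − 14.5·5.5 = -5.0000; (r_i+r_j)·cross = 21·-5.0000 = -105.0000
edge 2: (14.5,11.5)→(17.5,31.5)  cross = 14.5·31.5 − 17.5·11.5 = 255.5000; (r_i+r_j)·cross = 32·255.5000 = 8176.0000
edge 3: (17.5,31.5)→(12,32)  cross = 17.5·32 − 12·31.5 = 182.0000; (r_i+r_j)·cross = 29.5·182.0000 = 5369.0000
edge 4: (12,32)→(5.5,30.5)  cross = 12·30.5 − 5.5·32 = 190.0000; (r_i+r_j)·cross = 17.5·190.0000 = 3325.0000
edge 5: (5.5,30.5)→(5,6)  cross = 5.5·6 − 5·30.5 = -119.5000; (r_i+r_j)·cross = 10.5·-119.5000 = -1254.7500
Σcross = 491.5000 → A = |Σcross|/2 = 245.7500 mm²
Σ(r_i+r_j)·cross = 15378.0000 → first moment M = |Σ|/6 = 2563.0000
R_c = M/A = 2563.0000/245.7500 = 10.4293 mm
θ = 278° = 4.852015 rad
V = θ·R_c·A = 4.852015·10.4293·245.7500 = 12435.715 mm³

Volume = 12435.715 mm³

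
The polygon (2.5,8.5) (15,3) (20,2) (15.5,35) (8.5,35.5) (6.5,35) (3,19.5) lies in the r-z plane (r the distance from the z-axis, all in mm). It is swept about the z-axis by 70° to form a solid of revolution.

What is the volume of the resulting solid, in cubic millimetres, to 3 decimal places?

Profile (r,z), 7 vertices: (2.5,8.5) (15,3) (20,2) (15.5,35) (8.5,35.5) (6.5,35) (3,19.5)
edge 0: (2.5,8.5)→(15,3)  cross = 2.5·3 − 15·8.5 = -120.0000; (r_i+r_j)·cross = 17.5·-120.0000 = -2100.0000
edge 1: (15,3)→(20,2)  cross = 15·2 − 20·3 = -30.0000; (r_i+r_j)·cross = 35·-30.0000 = -1050.0000
edge 2: (20,2)→(15.5,35)  cross = 20·35 − 15.5·2 = 669.0000; (r_i+r_j)·cross = 35.5·669.0000 = 23749.5000
edge 3: (15.5,35)→(8.5,35.5)  cross = 15.5·35.5 − 8.5·35 = 252.7500; (r_i+r_j)·cross = 24·252.7500 = 6066.0000
edge 4: (8.5,35.5)→(6.5,35)  cross = 8.5·35 − 6.5·35.5 = 66.7500; (r_i+r_j)·cross = 15·66.7500 = 1001.2500
edge 5: (6.5,35)→(3,19.5)  cross = 6.5·19.5 − 3·35 = 21.7500; (r_i+r_j)·cross = 9.5·21.7500 = 206.6250
edge 6: (3,19.5)→(2.5,8.5)  cross = 3·8.5 − 2.5·19.5 = -23.2500; (r_i+r_j)·cross = 5.5·-23.2500 = -127.8750
Σcross = 837.0000 → A = |Σcross|/2 = 418.5000 mm²
Σ(r_i+r_j)·cross = 27745.5000 → first moment M = |Σ|/6 = 4624.2500
R_c = M/A = 4624.2500/418.5000 = 11.0496 mm
θ = 70° = 1.221730 rad
V = θ·R_c·A = 1.221730·11.0496·418.5000 = 5649.587 mm³

Volume = 5649.587 mm³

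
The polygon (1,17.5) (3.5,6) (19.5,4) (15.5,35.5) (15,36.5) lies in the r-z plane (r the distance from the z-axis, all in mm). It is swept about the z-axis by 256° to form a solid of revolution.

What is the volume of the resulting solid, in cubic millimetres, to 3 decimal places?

Volume = 17925.230 mm³

Profile (r,z), 5 vertices: (1,17.5) (3.5,6) (19.5,4) (15.5,35.5) (15,36.5)
edge 0: (1,17.5)→(3.5,6)  cross = 1·6 − 3.5·17.5 = -55.2500; (r_i+r_j)·cross = 4.5·-55.2500 = -248.6250
edge 1: (3.5,6)→(19.5,4)  cross = 3.5·4 − 19.5·6 = -103.0000; (r_i+r_j)·cross = 23·-103.0000 = -2369.0000
edge 2: (19.5,4)→(15.5,35.5)  cross = 19.5·35.5 − 15.5·4 = 630.2500; (r_i+r_j)·cross = 35·630.2500 = 22058.7500
edge 3: (15.5,35.5)→(15,36.5)  cross = 15.5·36.5 − 15·35.5 = 33.2500; (r_i+r_j)·cross = 30.5·33.2500 = 1014.1250
edge 4: (15,36.5)→(1,17.5)  cross = 15·17.5 − 1·36.5 = 226.0000; (r_i+r_j)·cross = 16·226.0000 = 3616.0000
Σcross = 731.2500 → A = |Σcross|/2 = 365.6250 mm²
Σ(r_i+r_j)·cross = 24071.2500 → first moment M = |Σ|/6 = 4011.8750
R_c = M/A = 4011.8750/365.6250 = 10.9726 mm
θ = 256° = 4.468043 rad
V = θ·R_c·A = 4.468043·10.9726·365.6250 = 17925.230 mm³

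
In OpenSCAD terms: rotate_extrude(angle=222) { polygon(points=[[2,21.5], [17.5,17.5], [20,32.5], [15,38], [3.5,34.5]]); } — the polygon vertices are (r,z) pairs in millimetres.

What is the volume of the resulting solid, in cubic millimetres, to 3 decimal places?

Profile (r,z), 5 vertices: (2,21.5) (17.5,17.5) (20,32.5) (15,38) (3.5,34.5)
edge 0: (2,21.5)→(17.5,17.5)  cross = 2·17.5 − 17.5·21.5 = -341.2500; (r_i+r_j)·cross = 19.5·-341.2500 = -6654.3750
edge 1: (17.5,17.5)→(20,32.5)  cross = 17.5·32.5 − 20·17.5 = 218.7500; (r_i+r_j)·cross = 37.5·218.7500 = 8203.1250
edge 2: (20,32.5)→(15,38)  cross = 20·38 − 15·32.5 = 272.5000; (r_i+r_j)·cross = 35·272.5000 = 9537.5000
edge 3: (15,38)→(3.5,34.5)  cross = 15·34.5 − 3.5·38 = 384.5000; (r_i+r_j)·cross = 18.5·384.5000 = 7113.2500
edge 4: (3.5,34.5)→(2,21.5)  cross = 3.5·21.5 − 2·34.5 = 6.2500; (r_i+r_j)·cross = 5.5·6.2500 = 34.3750
Σcross = 540.7500 → A = |Σcross|/2 = 270.3750 mm²
Σ(r_i+r_j)·cross = 18233.8750 → first moment M = |Σ|/6 = 3038.9792
R_c = M/A = 3038.9792/270.3750 = 11.2399 mm
θ = 222° = 3.874631 rad
V = θ·R_c·A = 3.874631·11.2399·270.3750 = 11774.923 mm³

Volume = 11774.923 mm³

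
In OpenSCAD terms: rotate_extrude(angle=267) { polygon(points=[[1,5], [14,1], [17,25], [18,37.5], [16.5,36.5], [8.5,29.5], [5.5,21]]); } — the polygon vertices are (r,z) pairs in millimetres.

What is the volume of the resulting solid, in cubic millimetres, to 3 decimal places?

Profile (r,z), 7 vertices: (1,5) (14,1) (17,25) (18,37.5) (16.5,36.5) (8.5,29.5) (5.5,21)
edge 0: (1,5)→(14,1)  cross = 1·1 − 14·5 = -69.0000; (r_i+r_j)·cross = 15·-69.0000 = -1035.0000
edge 1: (14,1)→(17,25)  cross = 14·25 − 17·1 = 333.0000; (r_i+r_j)·cross = 31·333.0000 = 10323.0000
edge 2: (17,25)→(18,37.5)  cross = 17·37.5 − 18·25 = 187.5000; (r_i+r_j)·cross = 35·187.5000 = 6562.5000
edge 3: (18,37.5)→(16.5,36.5)  cross = 18·36.5 − 16.5·37.5 = 38.2500; (r_i+r_j)·cross = 34.5·38.2500 = 1319.6250
edge 4: (16.5,36.5)→(8.5,29.5)  cross = 16.5·29.5 − 8.5·36.5 = 176.5000; (r_i+r_j)·cross = 25·176.5000 = 4412.5000
edge 5: (8.5,29.5)→(5.5,21)  cross = 8.5·21 − 5.5·29.5 = 16.2500; (r_i+r_j)·cross = 14·16.2500 = 227.5000
edge 6: (5.5,21)→(1,5)  cross = 5.5·5 − 1·21 = 6.5000; (r_i+r_j)·cross = 6.5·6.5000 = 42.2500
Σcross = 689.0000 → A = |Σcross|/2 = 344.5000 mm²
Σ(r_i+r_j)·cross = 21852.3750 → first moment M = |Σ|/6 = 3642.0625
R_c = M/A = 3642.0625/344.5000 = 10.5720 mm
θ = 267° = 4.660029 rad
V = θ·R_c·A = 4.660029·10.5720·344.5000 = 16972.117 mm³

Volume = 16972.117 mm³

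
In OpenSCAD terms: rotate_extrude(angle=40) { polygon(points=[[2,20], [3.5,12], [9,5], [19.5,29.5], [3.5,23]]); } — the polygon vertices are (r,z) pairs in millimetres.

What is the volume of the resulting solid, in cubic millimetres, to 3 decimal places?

Profile (r,z), 5 vertices: (2,20) (3.5,12) (9,5) (19.5,29.5) (3.5,23)
edge 0: (2,20)→(3.5,12)  cross = 2·12 − 3.5·20 = -46.0000; (r_i+r_j)·cross = 5.5·-46.0000 = -253.0000
edge 1: (3.5,12)→(9,5)  cross = 3.5·5 − 9·12 = -90.5000; (r_i+r_j)·cross = 12.5·-90.5000 = -1131.2500
edge 2: (9,5)→(19.5,29.5)  cross = 9·29.5 − 19.5·5 = 168.0000; (r_i+r_j)·cross = 28.5·168.0000 = 4788.0000
edge 3: (19.5,29.5)→(3.5,23)  cross = 19.5·23 − 3.5·29.5 = 345.2500; (r_i+r_j)·cross = 23·345.2500 = 7940.7500
edge 4: (3.5,23)→(2,20)  cross = 3.5·20 − 2·23 = 24.0000; (r_i+r_j)·cross = 5.5·24.0000 = 132.0000
Σcross = 400.7500 → A = |Σcross|/2 = 200.3750 mm²
Σ(r_i+r_j)·cross = 11476.5000 → first moment M = |Σ|/6 = 1912.7500
R_c = M/A = 1912.7500/200.3750 = 9.5459 mm
θ = 40° = 0.698132 rad
V = θ·R_c·A = 0.698132·9.5459·200.3750 = 1335.351 mm³

Volume = 1335.351 mm³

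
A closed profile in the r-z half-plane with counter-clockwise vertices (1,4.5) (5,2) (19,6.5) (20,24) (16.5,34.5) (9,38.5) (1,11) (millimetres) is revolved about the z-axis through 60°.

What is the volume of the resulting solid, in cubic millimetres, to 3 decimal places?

Volume = 5596.071 mm³

Profile (r,z), 7 vertices: (1,4.5) (5,2) (19,6.5) (20,24) (16.5,34.5) (9,38.5) (1,11)
edge 0: (1,4.5)→(5,2)  cross = 1·2 − 5·4.5 = -20.5000; (r_i+r_j)·cross = 6·-20.5000 = -123.0000
edge 1: (5,2)→(19,6.5)  cross = 5·6.5 − 19·2 = -5.5000; (r_i+r_j)·cross = 24·-5.5000 = -132.0000
edge 2: (19,6.5)→(20,24)  cross = 19·24 − 20·6.5 = 326.0000; (r_i+r_j)·cross = 39·326.0000 = 12714.0000
edge 3: (20,24)→(16.5,34.5)  cross = 20·34.5 − 16.5·24 = 294.0000; (r_i+r_j)·cross = 36.5·294.0000 = 10731.0000
edge 4: (16.5,34.5)→(9,38.5)  cross = 16.5·38.5 − 9·34.5 = 324.7500; (r_i+r_j)·cross = 25.5·324.7500 = 8281.1250
edge 5: (9,38.5)→(1,11)  cross = 9·11 − 1·38.5 = 60.5000; (r_i+r_j)·cross = 10·60.5000 = 605.0000
edge 6: (1,11)→(1,4.5)  cross = 1·4.5 − 1·11 = -6.5000; (r_i+r_j)·cross = 2·-6.5000 = -13.0000
Σcross = 972.7500 → A = |Σcross|/2 = 486.3750 mm²
Σ(r_i+r_j)·cross = 32063.1250 → first moment M = |Σ|/6 = 5343.8542
R_c = M/A = 5343.8542/486.3750 = 10.9871 mm
θ = 60° = 1.047198 rad
V = θ·R_c·A = 1.047198·10.9871·486.3750 = 5596.071 mm³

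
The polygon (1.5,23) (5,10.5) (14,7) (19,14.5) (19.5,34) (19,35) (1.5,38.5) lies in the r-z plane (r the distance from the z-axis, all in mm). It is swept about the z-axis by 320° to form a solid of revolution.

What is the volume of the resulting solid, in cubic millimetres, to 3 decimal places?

Profile (r,z), 7 vertices: (1.5,23) (5,10.5) (14,7) (19,14.5) (19.5,34) (19,35) (1.5,38.5)
edge 0: (1.5,23)→(5,10.5)  cross = 1.5·10.5 − 5·23 = -99.2500; (r_i+r_j)·cross = 6.5·-99.2500 = -645.1250
edge 1: (5,10.5)→(14,7)  cross = 5·7 − 14·10.5 = -112.0000; (r_i+r_j)·cross = 19·-112.0000 = -2128.0000
edge 2: (14,7)→(19,14.5)  cross = 14·14.5 − 19·7 = 70.0000; (r_i+r_j)·cross = 33·70.0000 = 2310.0000
edge 3: (19,14.5)→(19.5,34)  cross = 19·34 − 19.5·14.5 = 363.2500; (r_i+r_j)·cross = 38.5·363.2500 = 13985.1250
edge 4: (19.5,34)→(19,35)  cross = 19.5·35 − 19·34 = 36.5000; (r_i+r_j)·cross = 38.5·36.5000 = 1405.2500
edge 5: (19,35)→(1.5,38.5)  cross = 19·38.5 − 1.5·35 = 679.0000; (r_i+r_j)·cross = 20.5·679.0000 = 13919.5000
edge 6: (1.5,38.5)→(1.5,23)  cross = 1.5·23 − 1.5·38.5 = -23.2500; (r_i+r_j)·cross = 3·-23.2500 = -69.7500
Σcross = 914.2500 → A = |Σcross|/2 = 457.1250 mm²
Σ(r_i+r_j)·cross = 28777.0000 → first moment M = |Σ|/6 = 4796.1667
R_c = M/A = 4796.1667/457.1250 = 10.4920 mm
θ = 320° = 5.585054 rad
V = θ·R_c·A = 5.585054·10.4920·457.1250 = 26786.848 mm³

Volume = 26786.848 mm³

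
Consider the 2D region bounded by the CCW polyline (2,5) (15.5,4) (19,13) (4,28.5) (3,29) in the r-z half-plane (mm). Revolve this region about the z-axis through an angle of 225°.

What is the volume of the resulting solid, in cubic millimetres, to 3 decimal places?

Volume = 9405.470 mm³

Profile (r,z), 5 vertices: (2,5) (15.5,4) (19,13) (4,28.5) (3,29)
edge 0: (2,5)→(15.5,4)  cross = 2·4 − 15.5·5 = -69.5000; (r_i+r_j)·cross = 17.5·-69.5000 = -1216.2500
edge 1: (15.5,4)→(19,13)  cross = 15.5·13 − 19·4 = 125.5000; (r_i+r_j)·cross = 34.5·125.5000 = 4329.7500
edge 2: (19,13)→(4,28.5)  cross = 19·28.5 − 4·13 = 489.5000; (r_i+r_j)·cross = 23·489.5000 = 11258.5000
edge 3: (4,28.5)→(3,29)  cross = 4·29 − 3·28.5 = 30.5000; (r_i+r_j)·cross = 7·30.5000 = 213.5000
edge 4: (3,29)→(2,5)  cross = 3·5 − 2·29 = -43.0000; (r_i+r_j)·cross = 5·-43.0000 = -215.0000
Σcross = 533.0000 → A = |Σcross|/2 = 266.5000 mm²
Σ(r_i+r_j)·cross = 14370.5000 → first moment M = |Σ|/6 = 2395.0833
R_c = M/A = 2395.0833/266.5000 = 8.9872 mm
θ = 225° = 3.926991 rad
V = θ·R_c·A = 3.926991·8.9872·266.5000 = 9405.470 mm³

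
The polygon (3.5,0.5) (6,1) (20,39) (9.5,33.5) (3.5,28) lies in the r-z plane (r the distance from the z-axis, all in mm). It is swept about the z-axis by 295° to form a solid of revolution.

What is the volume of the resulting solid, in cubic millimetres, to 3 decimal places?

Volume = 13441.595 mm³

Profile (r,z), 5 vertices: (3.5,0.5) (6,1) (20,39) (9.5,33.5) (3.5,28)
edge 0: (3.5,0.5)→(6,1)  cross = 3.5·1 − 6·0.5 = 0.5000; (r_i+r_j)·cross = 9.5·0.5000 = 4.7500
edge 1: (6,1)→(20,39)  cross = 6·39 − 20·1 = 214.0000; (r_i+r_j)·cross = 26·214.0000 = 5564.0000
edge 2: (20,39)→(9.5,33.5)  cross = 20·33.5 − 9.5·39 = 299.5000; (r_i+r_j)·cross = 29.5·299.5000 = 8835.2500
edge 3: (9.5,33.5)→(3.5,28)  cross = 9.5·28 − 3.5·33.5 = 148.7500; (r_i+r_j)·cross = 13·148.7500 = 1933.7500
edge 4: (3.5,28)→(3.5,0.5)  cross = 3.5·0.5 − 3.5·28 = -96.2500; (r_i+r_j)·cross = 7·-96.2500 = -673.7500
Σcross = 566.5000 → A = |Σcross|/2 = 283.2500 mm²
Σ(r_i+r_j)·cross = 15664.0000 → first moment M = |Σ|/6 = 2610.6667
R_c = M/A = 2610.6667/283.2500 = 9.2168 mm
θ = 295° = 5.148721 rad
V = θ·R_c·A = 5.148721·9.2168·283.2500 = 13441.595 mm³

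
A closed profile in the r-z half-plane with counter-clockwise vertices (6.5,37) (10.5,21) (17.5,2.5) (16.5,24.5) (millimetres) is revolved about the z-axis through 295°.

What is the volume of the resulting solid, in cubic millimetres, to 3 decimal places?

Profile (r,z), 4 vertices: (6.5,37) (10.5,21) (17.5,2.5) (16.5,24.5)
edge 0: (6.5,37)→(10.5,21)  cross = 6.5·21 − 10.5·37 = -252.0000; (r_i+r_j)·cross = 17·-252.0000 = -4284.0000
edge 1: (10.5,21)→(17.5,2.5)  cross = 10.5·2.5 − 17.5·21 = -341.2500; (r_i+r_j)·cross = 28·-341.2500 = -9555.0000
edge 2: (17.5,2.5)→(16.5,24.5)  cross = 17.5·24.5 − 16.5·2.5 = 387.5000; (r_i+r_j)·cross = 34·387.5000 = 13175.0000
edge 3: (16.5,24.5)→(6.5,37)  cross = 16.5·37 − 6.5·24.5 = 451.2500; (r_i+r_j)·cross = 23·451.2500 = 10378.7500
Σcross = 245.5000 → A = |Σcross|/2 = 122.7500 mm²
Σ(r_i+r_j)·cross = 9714.7500 → first moment M = |Σ|/6 = 1619.1250
R_c = M/A = 1619.1250/122.7500 = 13.1904 mm
θ = 295° = 5.148721 rad
V = θ·R_c·A = 5.148721·13.1904·122.7500 = 8336.423 mm³

Volume = 8336.423 mm³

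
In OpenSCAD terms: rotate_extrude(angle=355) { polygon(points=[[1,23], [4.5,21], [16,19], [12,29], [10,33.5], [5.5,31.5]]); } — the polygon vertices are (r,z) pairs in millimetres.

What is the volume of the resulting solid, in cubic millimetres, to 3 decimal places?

Volume = 6327.195 mm³

Profile (r,z), 6 vertices: (1,23) (4.5,21) (16,19) (12,29) (10,33.5) (5.5,31.5)
edge 0: (1,23)→(4.5,21)  cross = 1·21 − 4.5·23 = -82.5000; (r_i+r_j)·cross = 5.5·-82.5000 = -453.7500
edge 1: (4.5,21)→(16,19)  cross = 4.5·19 − 16·21 = -250.5000; (r_i+r_j)·cross = 20.5·-250.5000 = -5135.2500
edge 2: (16,19)→(12,29)  cross = 16·29 − 12·19 = 236.0000; (r_i+r_j)·cross = 28·236.0000 = 6608.0000
edge 3: (12,29)→(10,33.5)  cross = 12·33.5 − 10·29 = 112.0000; (r_i+r_j)·cross = 22·112.0000 = 2464.0000
edge 4: (10,33.5)→(5.5,31.5)  cross = 10·31.5 − 5.5·33.5 = 130.7500; (r_i+r_j)·cross = 15.5·130.7500 = 2026.6250
edge 5: (5.5,31.5)→(1,23)  cross = 5.5·23 − 1·31.5 = 95.0000; (r_i+r_j)·cross = 6.5·95.0000 = 617.5000
Σcross = 240.7500 → A = |Σcross|/2 = 120.3750 mm²
Σ(r_i+r_j)·cross = 6127.1250 → first moment M = |Σ|/6 = 1021.1875
R_c = M/A = 1021.1875/120.3750 = 8.4834 mm
θ = 355° = 6.195919 rad
V = θ·R_c·A = 6.195919·8.4834·120.3750 = 6327.195 mm³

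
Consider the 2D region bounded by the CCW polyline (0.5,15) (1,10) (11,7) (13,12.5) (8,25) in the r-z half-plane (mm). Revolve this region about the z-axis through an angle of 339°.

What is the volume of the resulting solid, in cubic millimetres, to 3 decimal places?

Volume = 5427.309 mm³

Profile (r,z), 5 vertices: (0.5,15) (1,10) (11,7) (13,12.5) (8,25)
edge 0: (0.5,15)→(1,10)  cross = 0.5·10 − 1·15 = -10.0000; (r_i+r_j)·cross = 1.5·-10.0000 = -15.0000
edge 1: (1,10)→(11,7)  cross = 1·7 − 11·10 = -103.0000; (r_i+r_j)·cross = 12·-103.0000 = -1236.0000
edge 2: (11,7)→(13,12.5)  cross = 11·12.5 − 13·7 = 46.5000; (r_i+r_j)·cross = 24·46.5000 = 1116.0000
edge 3: (13,12.5)→(8,25)  cross = 13·25 − 8·12.5 = 225.0000; (r_i+r_j)·cross = 21·225.0000 = 4725.0000
edge 4: (8,25)→(0.5,15)  cross = 8·15 − 0.5·25 = 107.5000; (r_i+r_j)·cross = 8.5·107.5000 = 913.7500
Σcross = 266.0000 → A = |Σcross|/2 = 133.0000 mm²
Σ(r_i+r_j)·cross = 5503.7500 → first moment M = |Σ|/6 = 917.2917
R_c = M/A = 917.2917/133.0000 = 6.8969 mm
θ = 339° = 5.916666 rad
V = θ·R_c·A = 5.916666·6.8969·133.0000 = 5427.309 mm³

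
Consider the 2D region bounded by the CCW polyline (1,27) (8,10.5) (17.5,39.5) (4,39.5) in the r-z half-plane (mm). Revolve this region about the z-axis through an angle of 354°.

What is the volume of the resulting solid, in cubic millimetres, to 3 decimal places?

Volume = 13726.748 mm³

Profile (r,z), 4 vertices: (1,27) (8,10.5) (17.5,39.5) (4,39.5)
edge 0: (1,27)→(8,10.5)  cross = 1·10.5 − 8·27 = -205.5000; (r_i+r_j)·cross = 9·-205.5000 = -1849.5000
edge 1: (8,10.5)→(17.5,39.5)  cross = 8·39.5 − 17.5·10.5 = 132.2500; (r_i+r_j)·cross = 25.5·132.2500 = 3372.3750
edge 2: (17.5,39.5)→(4,39.5)  cross = 17.5·39.5 − 4·39.5 = 533.2500; (r_i+r_j)·cross = 21.5·533.2500 = 11464.8750
edge 3: (4,39.5)→(1,27)  cross = 4·27 − 1·39.5 = 68.5000; (r_i+r_j)·cross = 5·68.5000 = 342.5000
Σcross = 528.5000 → A = |Σcross|/2 = 264.2500 mm²
Σ(r_i+r_j)·cross = 13330.2500 → first moment M = |Σ|/6 = 2221.7083
R_c = M/A = 2221.7083/264.2500 = 8.4076 mm
θ = 354° = 6.178466 rad
V = θ·R_c·A = 6.178466·8.4076·264.2500 = 13726.748 mm³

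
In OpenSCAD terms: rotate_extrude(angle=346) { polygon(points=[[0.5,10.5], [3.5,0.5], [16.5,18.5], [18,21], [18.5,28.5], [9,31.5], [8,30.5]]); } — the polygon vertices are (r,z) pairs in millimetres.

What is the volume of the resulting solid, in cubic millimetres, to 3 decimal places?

Profile (r,z), 7 vertices: (0.5,10.5) (3.5,0.5) (16.5,18.5) (18,21) (18.5,28.5) (9,31.5) (8,30.5)
edge 0: (0.5,10.5)→(3.5,0.5)  cross = 0.5·0.5 − 3.5·10.5 = -36.5000; (r_i+r_j)·cross = 4·-36.5000 = -146.0000
edge 1: (3.5,0.5)→(16.5,18.5)  cross = 3.5·18.5 − 16.5·0.5 = 56.5000; (r_i+r_j)·cross = 20·56.5000 = 1130.0000
edge 2: (16.5,18.5)→(18,21)  cross = 16.5·21 − 18·18.5 = 13.5000; (r_i+r_j)·cross = 34.5·13.5000 = 465.7500
edge 3: (18,21)→(18.5,28.5)  cross = 18·28.5 − 18.5·21 = 124.5000; (r_i+r_j)·cross = 36.5·124.5000 = 4544.2500
edge 4: (18.5,28.5)→(9,31.5)  cross = 18.5·31.5 − 9·28.5 = 326.2500; (r_i+r_j)·cross = 27.5·326.2500 = 8971.8750
edge 5: (9,31.5)→(8,30.5)  cross = 9·30.5 − 8·31.5 = 22.5000; (r_i+r_j)·cross = 17·22.5000 = 382.5000
edge 6: (8,30.5)→(0.5,10.5)  cross = 8·10.5 − 0.5·30.5 = 68.7500; (r_i+r_j)·cross = 8.5·68.7500 = 584.3750
Σcross = 575.5000 → A = |Σcross|/2 = 287.7500 mm²
Σ(r_i+r_j)·cross = 15932.7500 → first moment M = |Σ|/6 = 2655.4583
R_c = M/A = 2655.4583/287.7500 = 9.2284 mm
θ = 346° = 6.038839 rad
V = θ·R_c·A = 6.038839·9.2284·287.7500 = 16035.886 mm³

Volume = 16035.886 mm³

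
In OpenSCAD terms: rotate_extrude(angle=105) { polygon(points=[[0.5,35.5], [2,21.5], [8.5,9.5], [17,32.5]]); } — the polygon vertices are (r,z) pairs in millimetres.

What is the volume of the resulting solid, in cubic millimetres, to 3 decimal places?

Profile (r,z), 4 vertices: (0.5,35.5) (2,21.5) (8.5,9.5) (17,32.5)
edge 0: (0.5,35.5)→(2,21.5)  cross = 0.5·21.5 − 2·35.5 = -60.2500; (r_i+r_j)·cross = 2.5·-60.2500 = -150.6250
edge 1: (2,21.5)→(8.5,9.5)  cross = 2·9.5 − 8.5·21.5 = -163.7500; (r_i+r_j)·cross = 10.5·-163.7500 = -1719.3750
edge 2: (8.5,9.5)→(17,32.5)  cross = 8.5·32.5 − 17·9.5 = 114.7500; (r_i+r_j)·cross = 25.5·114.7500 = 2926.1250
edge 3: (17,32.5)→(0.5,35.5)  cross = 17·35.5 − 0.5·32.5 = 587.2500; (r_i+r_j)·cross = 17.5·587.2500 = 10276.8750
Σcross = 478.0000 → A = |Σcross|/2 = 239.0000 mm²
Σ(r_i+r_j)·cross = 11333.0000 → first moment M = |Σ|/6 = 1888.8333
R_c = M/A = 1888.8333/239.0000 = 7.9031 mm
θ = 105° = 1.832596 rad
V = θ·R_c·A = 1.832596·7.9031·239.0000 = 3461.468 mm³

Volume = 3461.468 mm³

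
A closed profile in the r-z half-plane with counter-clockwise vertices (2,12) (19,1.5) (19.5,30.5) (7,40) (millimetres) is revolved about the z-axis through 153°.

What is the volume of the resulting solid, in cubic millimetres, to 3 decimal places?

Profile (r,z), 4 vertices: (2,12) (19,1.5) (19.5,30.5) (7,40)
edge 0: (2,12)→(19,1.5)  cross = 2·1.5 − 19·12 = -225.0000; (r_i+r_j)·cross = 21·-225.0000 = -4725.0000
edge 1: (19,1.5)→(19.5,30.5)  cross = 19·30.5 − 19.5·1.5 = 550.2500; (r_i+r_j)·cross = 38.5·550.2500 = 21184.6250
edge 2: (19.5,30.5)→(7,40)  cross = 19.5·40 − 7·30.5 = 566.5000; (r_i+r_j)·cross = 26.5·566.5000 = 15012.2500
edge 3: (7,40)→(2,12)  cross = 7·12 − 2·40 = 4.0000; (r_i+r_j)·cross = 9·4.0000 = 36.0000
Σcross = 895.7500 → A = |Σcross|/2 = 447.8750 mm²
Σ(r_i+r_j)·cross = 31507.8750 → first moment M = |Σ|/6 = 5251.3125
R_c = M/A = 5251.3125/447.8750 = 11.7250 mm
θ = 153° = 2.670354 rad
V = θ·R_c·A = 2.670354·11.7250·447.8750 = 14022.862 mm³

Volume = 14022.862 mm³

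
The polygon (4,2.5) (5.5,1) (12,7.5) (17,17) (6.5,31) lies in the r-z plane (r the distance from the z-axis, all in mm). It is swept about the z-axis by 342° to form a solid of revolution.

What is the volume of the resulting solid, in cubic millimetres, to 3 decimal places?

Volume = 11235.821 mm³

Profile (r,z), 5 vertices: (4,2.5) (5.5,1) (12,7.5) (17,17) (6.5,31)
edge 0: (4,2.5)→(5.5,1)  cross = 4·1 − 5.5·2.5 = -9.7500; (r_i+r_j)·cross = 9.5·-9.7500 = -92.6250
edge 1: (5.5,1)→(12,7.5)  cross = 5.5·7.5 − 12·1 = 29.2500; (r_i+r_j)·cross = 17.5·29.2500 = 511.8750
edge 2: (12,7.5)→(17,17)  cross = 12·17 − 17·7.5 = 76.5000; (r_i+r_j)·cross = 29·76.5000 = 2218.5000
edge 3: (17,17)→(6.5,31)  cross = 17·31 − 6.5·17 = 416.5000; (r_i+r_j)·cross = 23.5·416.5000 = 9787.7500
edge 4: (6.5,31)→(4,2.5)  cross = 6.5·2.5 − 4·31 = -107.7500; (r_i+r_j)·cross = 10.5·-107.7500 = -1131.3750
Σcross = 404.7500 → A = |Σcross|/2 = 202.3750 mm²
Σ(r_i+r_j)·cross = 11294.1250 → first moment M = |Σ|/6 = 1882.3542
R_c = M/A = 1882.3542/202.3750 = 9.3013 mm
θ = 342° = 5.969026 rad
V = θ·R_c·A = 5.969026·9.3013·202.3750 = 11235.821 mm³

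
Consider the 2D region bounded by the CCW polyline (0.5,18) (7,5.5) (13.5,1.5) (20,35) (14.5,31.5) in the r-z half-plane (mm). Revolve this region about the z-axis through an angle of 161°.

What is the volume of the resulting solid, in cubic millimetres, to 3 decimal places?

Volume = 9599.595 mm³

Profile (r,z), 5 vertices: (0.5,18) (7,5.5) (13.5,1.5) (20,35) (14.5,31.5)
edge 0: (0.5,18)→(7,5.5)  cross = 0.5·5.5 − 7·18 = -123.2500; (r_i+r_j)·cross = 7.5·-123.2500 = -924.3750
edge 1: (7,5.5)→(13.5,1.5)  cross = 7·1.5 − 13.5·5.5 = -63.7500; (r_i+r_j)·cross = 20.5·-63.7500 = -1306.8750
edge 2: (13.5,1.5)→(20,35)  cross = 13.5·35 − 20·1.5 = 442.5000; (r_i+r_j)·cross = 33.5·442.5000 = 14823.7500
edge 3: (20,35)→(14.5,31.5)  cross = 20·31.5 − 14.5·35 = 122.5000; (r_i+r_j)·cross = 34.5·122.5000 = 4226.2500
edge 4: (14.5,31.5)→(0.5,18)  cross = 14.5·18 − 0.5·31.5 = 245.2500; (r_i+r_j)·cross = 15·245.2500 = 3678.7500
Σcross = 623.2500 → A = |Σcross|/2 = 311.6250 mm²
Σ(r_i+r_j)·cross = 20497.5000 → first moment M = |Σ|/6 = 3416.2500
R_c = M/A = 3416.2500/311.6250 = 10.9627 mm
θ = 161° = 2.809980 rad
V = θ·R_c·A = 2.809980·10.9627·311.6250 = 9599.595 mm³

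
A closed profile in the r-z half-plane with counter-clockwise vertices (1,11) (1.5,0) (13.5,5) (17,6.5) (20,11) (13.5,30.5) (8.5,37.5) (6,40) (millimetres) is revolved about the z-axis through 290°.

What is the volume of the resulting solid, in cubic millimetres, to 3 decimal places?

Profile (r,z), 8 vertices: (1,11) (1.5,0) (13.5,5) (17,6.5) (20,11) (13.5,30.5) (8.5,37.5) (6,40)
edge 0: (1,11)→(1.5,0)  cross = 1·0 − 1.5·11 = -16.5000; (r_i+r_j)·cross = 2.5·-16.5000 = -41.2500
edge 1: (1.5,0)→(13.5,5)  cross = 1.5·5 − 13.5·0 = 7.5000; (r_i+r_j)·cross = 15·7.5000 = 112.5000
edge 2: (13.5,5)→(17,6.5)  cross = 13.5·6.5 − 17·5 = 2.7500; (r_i+r_j)·cross = 30.5·2.7500 = 83.8750
edge 3: (17,6.5)→(20,11)  cross = 17·11 − 20·6.5 = 57.0000; (r_i+r_j)·cross = 37·57.0000 = 2109.0000
edge 4: (20,11)→(13.5,30.5)  cross = 20·30.5 − 13.5·11 = 461.5000; (r_i+r_j)·cross = 33.5·461.5000 = 15460.2500
edge 5: (13.5,30.5)→(8.5,37.5)  cross = 13.5·37.5 − 8.5·30.5 = 247.0000; (r_i+r_j)·cross = 22·247.0000 = 5434.0000
edge 6: (8.5,37.5)→(6,40)  cross = 8.5·40 − 6·37.5 = 115.0000; (r_i+r_j)·cross = 14.5·115.0000 = 1667.5000
edge 7: (6,40)→(1,11)  cross = 6·11 − 1·40 = 26.0000; (r_i+r_j)·cross = 7·26.0000 = 182.0000
Σcross = 900.2500 → A = |Σcross|/2 = 450.1250 mm²
Σ(r_i+r_j)·cross = 25007.8750 → first moment M = |Σ|/6 = 4167.9792
R_c = M/A = 4167.9792/450.1250 = 9.2596 mm
θ = 290° = 5.061455 rad
V = θ·R_c·A = 5.061455·9.2596·450.1250 = 21096.038 mm³

Volume = 21096.038 mm³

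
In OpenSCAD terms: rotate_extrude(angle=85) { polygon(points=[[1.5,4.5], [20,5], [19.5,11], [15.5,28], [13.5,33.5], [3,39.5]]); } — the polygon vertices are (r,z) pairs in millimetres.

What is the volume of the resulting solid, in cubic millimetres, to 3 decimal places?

Volume = 6734.793 mm³

Profile (r,z), 6 vertices: (1.5,4.5) (20,5) (19.5,11) (15.5,28) (13.5,33.5) (3,39.5)
edge 0: (1.5,4.5)→(20,5)  cross = 1.5·5 − 20·4.5 = -82.5000; (r_i+r_j)·cross = 21.5·-82.5000 = -1773.7500
edge 1: (20,5)→(19.5,11)  cross = 20·11 − 19.5·5 = 122.5000; (r_i+r_j)·cross = 39.5·122.5000 = 4838.7500
edge 2: (19.5,11)→(15.5,28)  cross = 19.5·28 − 15.5·11 = 375.5000; (r_i+r_j)·cross = 35·375.5000 = 13142.5000
edge 3: (15.5,28)→(13.5,33.5)  cross = 15.5·33.5 − 13.5·28 = 141.2500; (r_i+r_j)·cross = 29·141.2500 = 4096.2500
edge 4: (13.5,33.5)→(3,39.5)  cross = 13.5·39.5 − 3·33.5 = 432.7500; (r_i+r_j)·cross = 16.5·432.7500 = 7140.3750
edge 5: (3,39.5)→(1.5,4.5)  cross = 3·4.5 − 1.5·39.5 = -45.7500; (r_i+r_j)·cross = 4.5·-45.7500 = -205.8750
Σcross = 943.7500 → A = |Σcross|/2 = 471.8750 mm²
Σ(r_i+r_j)·cross = 27238.2500 → first moment M = |Σ|/6 = 4539.7083
R_c = M/A = 4539.7083/471.8750 = 9.6206 mm
θ = 85° = 1.483530 rad
V = θ·R_c·A = 1.483530·9.6206·471.8750 = 6734.793 mm³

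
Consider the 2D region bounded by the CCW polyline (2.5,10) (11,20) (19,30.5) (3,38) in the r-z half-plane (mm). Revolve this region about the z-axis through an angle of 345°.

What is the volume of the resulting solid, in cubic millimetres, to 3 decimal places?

Profile (r,z), 4 vertices: (2.5,10) (11,20) (19,30.5) (3,38)
edge 0: (2.5,10)→(11,20)  cross = 2.5·20 − 11·10 = -60.0000; (r_i+r_j)·cross = 13.5·-60.0000 = -810.0000
edge 1: (11,20)→(19,30.5)  cross = 11·30.5 − 19·20 = -44.5000; (r_i+r_j)·cross = 30·-44.5000 = -1335.0000
edge 2: (19,30.5)→(3,38)  cross = 19·38 − 3·30.5 = 630.5000; (r_i+r_j)·cross = 22·630.5000 = 13871.0000
edge 3: (3,38)→(2.5,10)  cross = 3·10 − 2.5·38 = -65.0000; (r_i+r_j)·cross = 5.5·-65.0000 = -357.5000
Σcross = 461.0000 → A = |Σcross|/2 = 230.5000 mm²
Σ(r_i+r_j)·cross = 11368.5000 → first moment M = |Σ|/6 = 1894.7500
R_c = M/A = 1894.7500/230.5000 = 8.2202 mm
θ = 345° = 6.021386 rad
V = θ·R_c·A = 6.021386·8.2202·230.5000 = 11409.021 mm³

Volume = 11409.021 mm³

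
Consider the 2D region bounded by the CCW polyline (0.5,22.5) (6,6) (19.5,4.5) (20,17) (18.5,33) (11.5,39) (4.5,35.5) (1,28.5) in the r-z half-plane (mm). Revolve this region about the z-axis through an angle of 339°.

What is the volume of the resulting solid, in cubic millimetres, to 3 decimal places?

Profile (r,z), 8 vertices: (0.5,22.5) (6,6) (19.5,4.5) (20,17) (18.5,33) (11.5,39) (4.5,35.5) (1,28.5)
edge 0: (0.5,22.5)→(6,6)  cross = 0.5·6 − 6·22.5 = -132.0000; (r_i+r_j)·cross = 6.5·-132.0000 = -858.0000
edge 1: (6,6)→(19.5,4.5)  cross = 6·4.5 − 19.5·6 = -90.0000; (r_i+r_j)·cross = 25.5·-90.0000 = -2295.0000
edge 2: (19.5,4.5)→(20,17)  cross = 19.5·17 − 20·4.5 = 241.5000; (r_i+r_j)·cross = 39.5·241.5000 = 9539.2500
edge 3: (20,17)→(18.5,33)  cross = 20·33 − 18.5·17 = 345.5000; (r_i+r_j)·cross = 38.5·345.5000 = 13301.7500
edge 4: (18.5,33)→(11.5,39)  cross = 18.5·39 − 11.5·33 = 342.0000; (r_i+r_j)·cross = 30·342.0000 = 10260.0000
edge 5: (11.5,39)→(4.5,35.5)  cross = 11.5·35.5 − 4.5·39 = 232.7500; (r_i+r_j)·cross = 16·232.7500 = 3724.0000
edge 6: (4.5,35.5)→(1,28.5)  cross = 4.5·28.5 − 1·35.5 = 92.7500; (r_i+r_j)·cross = 5.5·92.7500 = 510.1250
edge 7: (1,28.5)→(0.5,22.5)  cross = 1·22.5 − 0.5·28.5 = 8.2500; (r_i+r_j)·cross = 1.5·8.2500 = 12.3750
Σcross = 1040.7500 → A = |Σcross|/2 = 520.3750 mm²
Σ(r_i+r_j)·cross = 34194.5000 → first moment M = |Σ|/6 = 5699.0833
R_c = M/A = 5699.0833/520.3750 = 10.9519 mm
θ = 339° = 5.916666 rad
V = θ·R_c·A = 5.916666·10.9519·520.3750 = 33719.574 mm³

Volume = 33719.574 mm³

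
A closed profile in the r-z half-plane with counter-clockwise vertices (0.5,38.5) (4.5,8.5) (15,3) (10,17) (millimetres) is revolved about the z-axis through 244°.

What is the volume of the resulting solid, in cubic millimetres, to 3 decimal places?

Profile (r,z), 4 vertices: (0.5,38.5) (4.5,8.5) (15,3) (10,17)
edge 0: (0.5,38.5)→(4.5,8.5)  cross = 0.5·8.5 − 4.5·38.5 = -169.0000; (r_i+r_j)·cross = 5·-169.0000 = -845.0000
edge 1: (4.5,8.5)→(15,3)  cross = 4.5·3 − 15·8.5 = -114.0000; (r_i+r_j)·cross = 19.5·-114.0000 = -2223.0000
edge 2: (15,3)→(10,17)  cross = 15·17 − 10·3 = 225.0000; (r_i+r_j)·cross = 25·225.0000 = 5625.0000
edge 3: (10,17)→(0.5,38.5)  cross = 10·38.5 − 0.5·17 = 376.5000; (r_i+r_j)·cross = 10.5·376.5000 = 3953.2500
Σcross = 318.5000 → A = |Σcross|/2 = 159.2500 mm²
Σ(r_i+r_j)·cross = 6510.2500 → first moment M = |Σ|/6 = 1085.0417
R_c = M/A = 1085.0417/159.2500 = 6.8134 mm
θ = 244° = 4.258603 rad
V = θ·R_c·A = 4.258603·6.8134·159.2500 = 4620.762 mm³

Volume = 4620.762 mm³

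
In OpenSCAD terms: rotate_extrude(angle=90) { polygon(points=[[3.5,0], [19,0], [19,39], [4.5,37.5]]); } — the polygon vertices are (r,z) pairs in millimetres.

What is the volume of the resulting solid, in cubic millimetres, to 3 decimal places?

Profile (r,z), 4 vertices: (3.5,0) (19,0) (19,39) (4.5,37.5)
edge 0: (3.5,0)→(19,0)  cross = 3.5·0 − 19·0 = 0.0000; (r_i+r_j)·cross = 22.5·0.0000 = 0.0000
edge 1: (19,0)→(19,39)  cross = 19·39 − 19·0 = 741.0000; (r_i+r_j)·cross = 38·741.0000 = 28158.0000
edge 2: (19,39)→(4.5,37.5)  cross = 19·37.5 − 4.5·39 = 537.0000; (r_i+r_j)·cross = 23.5·537.0000 = 12619.5000
edge 3: (4.5,37.5)→(3.5,0)  cross = 4.5·0 − 3.5·37.5 = -131.2500; (r_i+r_j)·cross = 8·-131.2500 = -1050.0000
Σcross = 1146.7500 → A = |Σcross|/2 = 573.3750 mm²
Σ(r_i+r_j)·cross = 39727.5000 → first moment M = |Σ|/6 = 6621.2500
R_c = M/A = 6621.2500/573.3750 = 11.5479 mm
θ = 90° = 1.570796 rad
V = θ·R_c·A = 1.570796·11.5479·573.3750 = 10400.635 mm³

Volume = 10400.635 mm³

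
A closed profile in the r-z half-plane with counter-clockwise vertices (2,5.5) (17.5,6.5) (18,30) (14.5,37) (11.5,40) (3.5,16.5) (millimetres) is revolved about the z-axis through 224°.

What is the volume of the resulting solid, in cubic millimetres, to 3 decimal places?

Profile (r,z), 6 vertices: (2,5.5) (17.5,6.5) (18,30) (14.5,37) (11.5,40) (3.5,16.5)
edge 0: (2,5.5)→(17.5,6.5)  cross = 2·6.5 − 17.5·5.5 = -83.2500; (r_i+r_j)·cross = 19.5·-83.2500 = -1623.3750
edge 1: (17.5,6.5)→(18,30)  cross = 17.5·30 − 18·6.5 = 408.0000; (r_i+r_j)·cross = 35.5·408.0000 = 14484.0000
edge 2: (18,30)→(14.5,37)  cross = 18·37 − 14.5·30 = 231.0000; (r_i+r_j)·cross = 32.5·231.0000 = 7507.5000
edge 3: (14.5,37)→(11.5,40)  cross = 14.5·40 − 11.5·37 = 154.5000; (r_i+r_j)·cross = 26·154.5000 = 4017.0000
edge 4: (11.5,40)→(3.5,16.5)  cross = 11.5·16.5 − 3.5·40 = 49.7500; (r_i+r_j)·cross = 15·49.7500 = 746.2500
edge 5: (3.5,16.5)→(2,5.5)  cross = 3.5·5.5 − 2·16.5 = -13.7500; (r_i+r_j)·cross = 5.5·-13.7500 = -75.6250
Σcross = 746.2500 → A = |Σcross|/2 = 373.1250 mm²
Σ(r_i+r_j)·cross = 25055.7500 → first moment M = |Σ|/6 = 4175.9583
R_c = M/A = 4175.9583/373.1250 = 11.1918 mm
θ = 224° = 3.909538 rad
V = θ·R_c·A = 3.909538·11.1918·373.1250 = 16326.066 mm³

Volume = 16326.066 mm³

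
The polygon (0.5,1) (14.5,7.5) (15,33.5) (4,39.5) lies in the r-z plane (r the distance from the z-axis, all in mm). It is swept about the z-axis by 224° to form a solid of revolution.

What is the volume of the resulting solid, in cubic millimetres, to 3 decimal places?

Volume = 12699.644 mm³

Profile (r,z), 4 vertices: (0.5,1) (14.5,7.5) (15,33.5) (4,39.5)
edge 0: (0.5,1)→(14.5,7.5)  cross = 0.5·7.5 − 14.5·1 = -10.7500; (r_i+r_j)·cross = 15·-10.7500 = -161.2500
edge 1: (14.5,7.5)→(15,33.5)  cross = 14.5·33.5 − 15·7.5 = 373.2500; (r_i+r_j)·cross = 29.5·373.2500 = 11010.8750
edge 2: (15,33.5)→(4,39.5)  cross = 15·39.5 − 4·33.5 = 458.5000; (r_i+r_j)·cross = 19·458.5000 = 8711.5000
edge 3: (4,39.5)→(0.5,1)  cross = 4·1 − 0.5·39.5 = -15.7500; (r_i+r_j)·cross = 4.5·-15.7500 = -70.8750
Σcross = 805.2500 → A = |Σcross|/2 = 402.6250 mm²
Σ(r_i+r_j)·cross = 19490.2500 → first moment M = |Σ|/6 = 3248.3750
R_c = M/A = 3248.3750/402.6250 = 8.0680 mm
θ = 224° = 3.909538 rad
V = θ·R_c·A = 3.909538·8.0680·402.6250 = 12699.644 mm³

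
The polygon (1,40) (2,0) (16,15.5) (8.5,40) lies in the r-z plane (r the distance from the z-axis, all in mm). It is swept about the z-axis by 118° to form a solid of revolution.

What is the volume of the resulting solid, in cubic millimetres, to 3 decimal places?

Profile (r,z), 4 vertices: (1,40) (2,0) (16,15.5) (8.5,40)
edge 0: (1,40)→(2,0)  cross = 1·0 − 2·40 = -80.0000; (r_i+r_j)·cross = 3·-80.0000 = -240.0000
edge 1: (2,0)→(16,15.5)  cross = 2·15.5 − 16·0 = 31.0000; (r_i+r_j)·cross = 18·31.0000 = 558.0000
edge 2: (16,15.5)→(8.5,40)  cross = 16·40 − 8.5·15.5 = 508.2500; (r_i+r_j)·cross = 24.5·508.2500 = 12452.1250
edge 3: (8.5,40)→(1,40)  cross = 8.5·40 − 1·40 = 300.0000; (r_i+r_j)·cross = 9.5·300.0000 = 2850.0000
Σcross = 759.2500 → A = |Σcross|/2 = 379.6250 mm²
Σ(r_i+r_j)·cross = 15620.1250 → first moment M = |Σ|/6 = 2603.3542
R_c = M/A = 2603.3542/379.6250 = 6.8577 mm
θ = 118° = 2.059489 rad
V = θ·R_c·A = 2.059489·6.8577·379.6250 = 5361.578 mm³

Volume = 5361.578 mm³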